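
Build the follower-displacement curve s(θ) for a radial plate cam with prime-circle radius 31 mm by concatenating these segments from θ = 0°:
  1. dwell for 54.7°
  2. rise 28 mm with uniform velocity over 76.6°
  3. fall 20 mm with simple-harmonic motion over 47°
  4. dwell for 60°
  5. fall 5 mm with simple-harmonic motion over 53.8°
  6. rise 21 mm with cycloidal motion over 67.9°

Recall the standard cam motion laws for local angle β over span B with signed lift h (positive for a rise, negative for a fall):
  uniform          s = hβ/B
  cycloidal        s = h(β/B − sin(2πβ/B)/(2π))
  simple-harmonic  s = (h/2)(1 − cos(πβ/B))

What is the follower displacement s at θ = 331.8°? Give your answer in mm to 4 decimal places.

seg 1 [0°–54.7°] dwell: s stays 0.0000
seg 2 [54.7°–131.3°] uniform, h=28: full span → s += 28 → s = 28.0000
seg 3 [131.3°–178.3°] simple-harmonic, h=-20: full span → s += -20 → s = 8.0000
seg 4 [178.3°–238.3°] dwell: s stays 8.0000
seg 5 [238.3°–292.1°] simple-harmonic, h=-5: full span → s += -5 → s = 3.0000
seg 6 [292.1°–360°] cycloidal, h=21: θ=331.8° here. β=39.7, B=67.9. 21·(0.5847 − sin(2π·0.5847)/(2π)) = 13.9740 → s = 16.9740

16.9740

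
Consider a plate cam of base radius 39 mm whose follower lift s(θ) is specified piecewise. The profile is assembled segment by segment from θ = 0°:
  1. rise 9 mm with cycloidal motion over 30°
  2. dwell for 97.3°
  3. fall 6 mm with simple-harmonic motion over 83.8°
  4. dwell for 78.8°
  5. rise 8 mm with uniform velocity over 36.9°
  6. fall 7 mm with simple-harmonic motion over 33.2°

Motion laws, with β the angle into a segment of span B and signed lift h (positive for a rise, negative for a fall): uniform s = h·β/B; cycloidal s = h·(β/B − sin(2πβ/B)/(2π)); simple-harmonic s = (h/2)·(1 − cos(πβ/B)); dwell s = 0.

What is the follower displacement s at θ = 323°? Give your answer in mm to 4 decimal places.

seg 1 [0°–30°] cycloidal, h=9: full span → s += 9 → s = 9.0000
seg 2 [30°–127.3°] dwell: s stays 9.0000
seg 3 [127.3°–211.1°] simple-harmonic, h=-6: full span → s += -6 → s = 3.0000
seg 4 [211.1°–289.9°] dwell: s stays 3.0000
seg 5 [289.9°–326.8°] uniform, h=8: θ=323° here. β=33.1, B=36.9. 8·33.1/36.9 = 7.1762 → s = 10.1762

10.1762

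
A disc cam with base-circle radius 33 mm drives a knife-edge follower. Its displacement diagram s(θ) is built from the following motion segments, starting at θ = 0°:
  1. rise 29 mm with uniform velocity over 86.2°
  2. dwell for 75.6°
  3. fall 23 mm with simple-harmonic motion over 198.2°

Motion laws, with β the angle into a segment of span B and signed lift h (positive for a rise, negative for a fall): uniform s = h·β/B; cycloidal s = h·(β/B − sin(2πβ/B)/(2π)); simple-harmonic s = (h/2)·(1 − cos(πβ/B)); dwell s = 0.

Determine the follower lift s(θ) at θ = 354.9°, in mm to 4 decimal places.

seg 1 [0°–86.2°] uniform, h=29: full span → s += 29 → s = 29.0000
seg 2 [86.2°–161.8°] dwell: s stays 29.0000
seg 3 [161.8°–360°] simple-harmonic, h=-23: θ=354.9° here. β=193.1, B=198.2. -23/2·(1 − cos(π·0.9743)) = -22.9624 → s = 6.0376

6.0376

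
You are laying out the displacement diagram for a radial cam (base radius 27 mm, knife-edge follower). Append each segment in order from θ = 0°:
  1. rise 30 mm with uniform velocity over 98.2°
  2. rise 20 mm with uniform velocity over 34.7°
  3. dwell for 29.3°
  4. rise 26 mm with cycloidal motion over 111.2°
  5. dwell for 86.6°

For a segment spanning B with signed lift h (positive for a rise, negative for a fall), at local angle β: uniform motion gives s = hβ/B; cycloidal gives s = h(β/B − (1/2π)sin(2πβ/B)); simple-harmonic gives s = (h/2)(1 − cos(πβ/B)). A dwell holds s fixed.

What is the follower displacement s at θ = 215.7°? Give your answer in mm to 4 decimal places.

seg 1 [0°–98.2°] uniform, h=30: full span → s += 30 → s = 30.0000
seg 2 [98.2°–132.9°] uniform, h=20: full span → s += 20 → s = 50.0000
seg 3 [132.9°–162.2°] dwell: s stays 50.0000
seg 4 [162.2°–273.4°] cycloidal, h=26: θ=215.7° here. β=53.5, B=111.2. 26·(0.4811 − sin(2π·0.4811)/(2π)) = 12.0191 → s = 62.0191

62.0191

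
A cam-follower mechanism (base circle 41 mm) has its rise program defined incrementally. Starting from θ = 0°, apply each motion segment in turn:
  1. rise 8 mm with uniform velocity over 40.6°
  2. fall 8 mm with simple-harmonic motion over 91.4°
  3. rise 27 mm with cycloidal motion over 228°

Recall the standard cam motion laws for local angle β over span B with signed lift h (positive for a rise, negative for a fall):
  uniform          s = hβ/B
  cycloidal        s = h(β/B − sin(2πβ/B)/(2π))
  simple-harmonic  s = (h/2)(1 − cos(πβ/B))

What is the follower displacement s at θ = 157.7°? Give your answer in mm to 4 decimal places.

seg 1 [0°–40.6°] uniform, h=8: full span → s += 8 → s = 8.0000
seg 2 [40.6°–132°] simple-harmonic, h=-8: full span → s += -8 → s = 0.0000
seg 3 [132°–360°] cycloidal, h=27: θ=157.7° here. β=25.7, B=228. 27·(0.1127 − sin(2π·0.1127)/(2π)) = 0.2481 → s = 0.2481

0.2481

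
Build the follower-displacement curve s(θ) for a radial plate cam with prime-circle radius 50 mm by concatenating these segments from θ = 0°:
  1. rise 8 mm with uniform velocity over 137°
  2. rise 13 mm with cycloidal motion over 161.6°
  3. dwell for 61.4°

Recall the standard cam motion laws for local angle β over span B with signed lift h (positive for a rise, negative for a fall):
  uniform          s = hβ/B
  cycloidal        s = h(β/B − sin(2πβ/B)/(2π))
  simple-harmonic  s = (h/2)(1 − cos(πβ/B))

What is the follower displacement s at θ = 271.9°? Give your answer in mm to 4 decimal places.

seg 1 [0°–137°] uniform, h=8: full span → s += 8 → s = 8.0000
seg 2 [137°–298.6°] cycloidal, h=13: θ=271.9° here. β=134.9, B=161.6. 13·(0.8348 − sin(2π·0.8348)/(2π)) = 12.6345 → s = 20.6345

20.6345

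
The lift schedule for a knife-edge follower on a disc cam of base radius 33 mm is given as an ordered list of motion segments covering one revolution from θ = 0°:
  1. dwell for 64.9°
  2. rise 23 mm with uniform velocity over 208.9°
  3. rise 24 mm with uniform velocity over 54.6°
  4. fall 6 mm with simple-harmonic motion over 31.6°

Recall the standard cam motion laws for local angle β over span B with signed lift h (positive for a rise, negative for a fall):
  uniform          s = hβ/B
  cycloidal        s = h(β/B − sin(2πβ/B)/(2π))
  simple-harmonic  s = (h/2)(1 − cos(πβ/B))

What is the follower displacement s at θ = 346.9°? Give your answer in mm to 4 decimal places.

seg 1 [0°–64.9°] dwell: s stays 0.0000
seg 2 [64.9°–273.8°] uniform, h=23: full span → s += 23 → s = 23.0000
seg 3 [273.8°–328.4°] uniform, h=24: full span → s += 24 → s = 47.0000
seg 4 [328.4°–360°] simple-harmonic, h=-6: θ=346.9° here. β=18.5, B=31.6. -6/2·(1 − cos(π·0.5854)) = -3.7956 → s = 43.2044

43.2044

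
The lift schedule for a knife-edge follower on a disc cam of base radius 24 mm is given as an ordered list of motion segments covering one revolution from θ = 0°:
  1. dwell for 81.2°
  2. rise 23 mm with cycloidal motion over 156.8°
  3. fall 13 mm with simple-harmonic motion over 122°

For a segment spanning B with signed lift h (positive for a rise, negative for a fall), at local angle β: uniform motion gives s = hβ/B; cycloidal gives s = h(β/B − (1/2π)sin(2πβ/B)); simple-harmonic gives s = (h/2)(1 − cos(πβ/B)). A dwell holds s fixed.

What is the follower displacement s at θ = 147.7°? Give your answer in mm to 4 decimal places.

seg 1 [0°–81.2°] dwell: s stays 0.0000
seg 2 [81.2°–238°] cycloidal, h=23: θ=147.7° here. β=66.5, B=156.8. 23·(0.4241 − sin(2π·0.4241)/(2π)) = 8.0743 → s = 8.0743

8.0743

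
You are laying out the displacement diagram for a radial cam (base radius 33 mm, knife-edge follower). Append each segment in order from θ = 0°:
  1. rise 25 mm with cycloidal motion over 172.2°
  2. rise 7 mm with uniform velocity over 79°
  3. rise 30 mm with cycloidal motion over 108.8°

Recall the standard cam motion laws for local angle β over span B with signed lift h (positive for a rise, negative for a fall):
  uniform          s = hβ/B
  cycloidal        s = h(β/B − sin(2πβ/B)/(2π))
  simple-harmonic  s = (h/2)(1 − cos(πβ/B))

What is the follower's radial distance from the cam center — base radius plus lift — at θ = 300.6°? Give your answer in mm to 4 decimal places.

seg 1 [0°–172.2°] cycloidal, h=25: full span → s += 25 → s = 25.0000
seg 2 [172.2°–251.2°] uniform, h=7: full span → s += 7 → s = 32.0000
seg 3 [251.2°–360°] cycloidal, h=30: θ=300.6° here. β=49.4, B=108.8. 30·(0.4540 − sin(2π·0.4540)/(2π)) = 12.2617 → s = 44.2617
radial distance = base radius + s = 33 + 44.2617 = 77.2617

77.2617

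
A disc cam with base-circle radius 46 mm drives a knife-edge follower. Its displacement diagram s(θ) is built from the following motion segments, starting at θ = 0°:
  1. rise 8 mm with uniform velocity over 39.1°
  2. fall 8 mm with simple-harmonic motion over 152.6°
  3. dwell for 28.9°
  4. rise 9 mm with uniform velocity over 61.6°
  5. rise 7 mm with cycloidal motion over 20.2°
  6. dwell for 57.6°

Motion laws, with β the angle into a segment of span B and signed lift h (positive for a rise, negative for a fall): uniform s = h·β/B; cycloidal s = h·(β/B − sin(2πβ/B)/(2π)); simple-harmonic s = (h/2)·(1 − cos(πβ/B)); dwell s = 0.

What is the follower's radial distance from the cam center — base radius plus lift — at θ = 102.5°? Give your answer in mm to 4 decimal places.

seg 1 [0°–39.1°] uniform, h=8: full span → s += 8 → s = 8.0000
seg 2 [39.1°–191.7°] simple-harmonic, h=-8: θ=102.5° here. β=63.4, B=152.6. -8/2·(1 − cos(π·0.4155)) = -2.9501 → s = 5.0499
radial distance = base radius + s = 46 + 5.0499 = 51.0499

51.0499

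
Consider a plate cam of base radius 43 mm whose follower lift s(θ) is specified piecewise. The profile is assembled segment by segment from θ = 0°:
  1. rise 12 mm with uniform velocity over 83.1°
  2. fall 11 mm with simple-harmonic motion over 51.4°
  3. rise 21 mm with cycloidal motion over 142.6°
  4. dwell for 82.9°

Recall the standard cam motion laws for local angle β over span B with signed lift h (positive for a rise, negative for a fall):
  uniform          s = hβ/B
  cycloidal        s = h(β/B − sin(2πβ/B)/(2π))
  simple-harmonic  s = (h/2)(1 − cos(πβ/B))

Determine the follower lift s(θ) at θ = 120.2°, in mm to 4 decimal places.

seg 1 [0°–83.1°] uniform, h=12: full span → s += 12 → s = 12.0000
seg 2 [83.1°–134.5°] simple-harmonic, h=-11: θ=120.2° here. β=37.1, B=51.4. -11/2·(1 − cos(π·0.7218)) = -9.0296 → s = 2.9704

2.9704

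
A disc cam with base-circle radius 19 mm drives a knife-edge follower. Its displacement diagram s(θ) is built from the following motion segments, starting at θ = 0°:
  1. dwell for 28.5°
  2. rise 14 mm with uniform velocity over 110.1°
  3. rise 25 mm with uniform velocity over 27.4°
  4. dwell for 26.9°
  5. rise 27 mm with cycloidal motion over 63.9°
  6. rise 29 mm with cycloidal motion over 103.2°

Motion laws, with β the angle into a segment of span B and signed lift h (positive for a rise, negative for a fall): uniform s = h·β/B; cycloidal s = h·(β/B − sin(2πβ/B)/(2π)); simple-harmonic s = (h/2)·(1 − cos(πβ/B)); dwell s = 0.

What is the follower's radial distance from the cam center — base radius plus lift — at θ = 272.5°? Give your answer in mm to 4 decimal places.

seg 1 [0°–28.5°] dwell: s stays 0.0000
seg 2 [28.5°–138.6°] uniform, h=14: full span → s += 14 → s = 14.0000
seg 3 [138.6°–166°] uniform, h=25: full span → s += 25 → s = 39.0000
seg 4 [166°–192.9°] dwell: s stays 39.0000
seg 5 [192.9°–256.8°] cycloidal, h=27: full span → s += 27 → s = 66.0000
seg 6 [256.8°–360°] cycloidal, h=29: θ=272.5° here. β=15.7, B=103.2. 29·(0.1521 − sin(2π·0.1521)/(2π)) = 0.6418 → s = 66.6418
radial distance = base radius + s = 19 + 66.6418 = 85.6418

85.6418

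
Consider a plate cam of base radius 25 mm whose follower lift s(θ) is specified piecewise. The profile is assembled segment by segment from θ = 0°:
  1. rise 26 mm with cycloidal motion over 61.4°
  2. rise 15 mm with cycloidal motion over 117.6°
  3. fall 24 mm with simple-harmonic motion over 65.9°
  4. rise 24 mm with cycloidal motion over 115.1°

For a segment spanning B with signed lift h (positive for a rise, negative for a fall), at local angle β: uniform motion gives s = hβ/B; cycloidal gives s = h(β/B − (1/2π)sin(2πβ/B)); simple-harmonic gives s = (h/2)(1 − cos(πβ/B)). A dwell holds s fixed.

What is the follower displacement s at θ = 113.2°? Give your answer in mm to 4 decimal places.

seg 1 [0°–61.4°] cycloidal, h=26: full span → s += 26 → s = 26.0000
seg 2 [61.4°–179°] cycloidal, h=15: θ=113.2° here. β=51.8, B=117.6. 15·(0.4405 − sin(2π·0.4405)/(2π)) = 5.7350 → s = 31.7350

31.7350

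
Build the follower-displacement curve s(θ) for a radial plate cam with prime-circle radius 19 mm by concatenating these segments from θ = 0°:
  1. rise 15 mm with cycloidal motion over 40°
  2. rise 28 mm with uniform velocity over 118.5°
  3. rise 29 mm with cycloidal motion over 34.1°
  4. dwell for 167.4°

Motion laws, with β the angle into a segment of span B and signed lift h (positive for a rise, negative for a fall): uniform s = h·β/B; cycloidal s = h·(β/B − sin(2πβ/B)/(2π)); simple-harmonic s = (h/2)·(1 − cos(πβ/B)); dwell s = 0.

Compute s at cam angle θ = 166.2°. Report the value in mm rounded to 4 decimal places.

seg 1 [0°–40°] cycloidal, h=15: full span → s += 15 → s = 15.0000
seg 2 [40°–158.5°] uniform, h=28: full span → s += 28 → s = 43.0000
seg 3 [158.5°–192.6°] cycloidal, h=29: θ=166.2° here. β=7.7, B=34.1. 29·(0.2258 − sin(2π·0.2258)/(2π)) = 1.9861 → s = 44.9861

44.9861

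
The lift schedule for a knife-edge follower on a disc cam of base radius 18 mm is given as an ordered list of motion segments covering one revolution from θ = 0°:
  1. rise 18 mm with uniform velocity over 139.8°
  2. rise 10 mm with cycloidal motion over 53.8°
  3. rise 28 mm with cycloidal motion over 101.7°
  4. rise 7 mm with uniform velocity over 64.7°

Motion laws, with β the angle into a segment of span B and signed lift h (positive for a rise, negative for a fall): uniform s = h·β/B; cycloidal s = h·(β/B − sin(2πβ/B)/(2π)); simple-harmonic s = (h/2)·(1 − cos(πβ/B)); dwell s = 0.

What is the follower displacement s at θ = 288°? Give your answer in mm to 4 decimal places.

seg 1 [0°–139.8°] uniform, h=18: full span → s += 18 → s = 18.0000
seg 2 [139.8°–193.6°] cycloidal, h=10: full span → s += 10 → s = 28.0000
seg 3 [193.6°–295.3°] cycloidal, h=28: θ=288° here. β=94.4, B=101.7. 28·(0.9282 − sin(2π·0.9282)/(2π)) = 27.9326 → s = 55.9326

55.9326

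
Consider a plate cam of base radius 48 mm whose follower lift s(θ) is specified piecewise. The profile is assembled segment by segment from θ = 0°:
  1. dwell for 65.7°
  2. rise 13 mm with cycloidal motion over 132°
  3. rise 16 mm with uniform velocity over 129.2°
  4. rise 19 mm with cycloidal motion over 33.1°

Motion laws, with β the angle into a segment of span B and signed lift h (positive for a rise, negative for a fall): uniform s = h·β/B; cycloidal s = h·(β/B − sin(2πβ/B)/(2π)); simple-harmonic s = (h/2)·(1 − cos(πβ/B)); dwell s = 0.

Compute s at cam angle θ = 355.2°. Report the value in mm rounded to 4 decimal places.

seg 1 [0°–65.7°] dwell: s stays 0.0000
seg 2 [65.7°–197.7°] cycloidal, h=13: full span → s += 13 → s = 13.0000
seg 3 [197.7°–326.9°] uniform, h=16: full span → s += 16 → s = 29.0000
seg 4 [326.9°–360°] cycloidal, h=19: θ=355.2° here. β=28.3, B=33.1. 19·(0.8550 − sin(2π·0.8550)/(2π)) = 18.6343 → s = 47.6343

47.6343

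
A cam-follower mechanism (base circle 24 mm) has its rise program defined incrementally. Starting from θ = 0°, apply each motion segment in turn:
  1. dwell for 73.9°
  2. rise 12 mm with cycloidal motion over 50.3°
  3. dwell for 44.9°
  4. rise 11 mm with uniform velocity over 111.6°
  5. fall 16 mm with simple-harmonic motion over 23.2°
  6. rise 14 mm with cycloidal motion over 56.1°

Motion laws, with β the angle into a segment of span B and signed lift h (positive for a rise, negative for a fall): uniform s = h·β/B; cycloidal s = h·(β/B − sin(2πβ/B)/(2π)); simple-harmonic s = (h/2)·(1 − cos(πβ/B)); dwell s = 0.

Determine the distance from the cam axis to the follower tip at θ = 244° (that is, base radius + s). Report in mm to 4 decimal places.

seg 1 [0°–73.9°] dwell: s stays 0.0000
seg 2 [73.9°–124.2°] cycloidal, h=12: full span → s += 12 → s = 12.0000
seg 3 [124.2°–169.1°] dwell: s stays 12.0000
seg 4 [169.1°–280.7°] uniform, h=11: θ=244° here. β=74.9, B=111.6. 11·74.9/111.6 = 7.3826 → s = 19.3826
radial distance = base radius + s = 24 + 19.3826 = 43.3826

43.3826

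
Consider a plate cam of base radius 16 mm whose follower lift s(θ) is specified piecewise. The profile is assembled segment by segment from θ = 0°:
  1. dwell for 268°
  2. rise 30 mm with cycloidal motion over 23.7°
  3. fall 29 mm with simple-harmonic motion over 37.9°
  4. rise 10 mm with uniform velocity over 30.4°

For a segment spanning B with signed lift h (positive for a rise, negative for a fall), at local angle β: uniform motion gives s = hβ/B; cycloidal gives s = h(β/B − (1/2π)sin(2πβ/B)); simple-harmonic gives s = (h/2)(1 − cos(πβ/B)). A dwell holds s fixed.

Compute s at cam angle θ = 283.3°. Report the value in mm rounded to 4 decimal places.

seg 1 [0°–268°] dwell: s stays 0.0000
seg 2 [268°–291.7°] cycloidal, h=30: θ=283.3° here. β=15.3, B=23.7. 30·(0.6456 − sin(2π·0.6456)/(2π)) = 23.1503 → s = 23.1503

23.1503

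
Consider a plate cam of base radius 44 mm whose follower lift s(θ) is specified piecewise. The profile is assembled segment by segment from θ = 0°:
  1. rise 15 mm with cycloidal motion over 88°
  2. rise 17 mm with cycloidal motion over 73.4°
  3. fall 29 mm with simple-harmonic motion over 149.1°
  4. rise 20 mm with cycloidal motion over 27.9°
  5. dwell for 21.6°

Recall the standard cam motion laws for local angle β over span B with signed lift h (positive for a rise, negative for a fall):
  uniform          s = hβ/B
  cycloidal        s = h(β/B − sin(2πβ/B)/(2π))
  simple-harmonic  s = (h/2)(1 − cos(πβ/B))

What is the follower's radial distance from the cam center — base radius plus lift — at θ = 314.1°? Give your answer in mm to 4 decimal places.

seg 1 [0°–88°] cycloidal, h=15: full span → s += 15 → s = 15.0000
seg 2 [88°–161.4°] cycloidal, h=17: full span → s += 17 → s = 32.0000
seg 3 [161.4°–310.5°] simple-harmonic, h=-29: full span → s += -29 → s = 3.0000
seg 4 [310.5°–338.4°] cycloidal, h=20: θ=314.1° here. β=3.6, B=27.9. 20·(0.1290 − sin(2π·0.1290)/(2π)) = 0.2736 → s = 3.2736
radial distance = base radius + s = 44 + 3.2736 = 47.2736

47.2736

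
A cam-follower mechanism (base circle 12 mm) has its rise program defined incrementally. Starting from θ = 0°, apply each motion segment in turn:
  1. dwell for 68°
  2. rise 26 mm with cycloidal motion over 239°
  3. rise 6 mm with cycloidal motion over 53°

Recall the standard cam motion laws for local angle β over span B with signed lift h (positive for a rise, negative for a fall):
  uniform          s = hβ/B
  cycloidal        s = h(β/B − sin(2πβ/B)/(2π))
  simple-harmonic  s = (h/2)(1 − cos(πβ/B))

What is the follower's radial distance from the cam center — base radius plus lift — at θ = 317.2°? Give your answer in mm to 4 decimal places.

seg 1 [0°–68°] dwell: s stays 0.0000
seg 2 [68°–307°] cycloidal, h=26: full span → s += 26 → s = 26.0000
seg 3 [307°–360°] cycloidal, h=6: θ=317.2° here. β=10.2, B=53. 6·(0.1925 − sin(2π·0.1925)/(2π)) = 0.2615 → s = 26.2615
radial distance = base radius + s = 12 + 26.2615 = 38.2615

38.2615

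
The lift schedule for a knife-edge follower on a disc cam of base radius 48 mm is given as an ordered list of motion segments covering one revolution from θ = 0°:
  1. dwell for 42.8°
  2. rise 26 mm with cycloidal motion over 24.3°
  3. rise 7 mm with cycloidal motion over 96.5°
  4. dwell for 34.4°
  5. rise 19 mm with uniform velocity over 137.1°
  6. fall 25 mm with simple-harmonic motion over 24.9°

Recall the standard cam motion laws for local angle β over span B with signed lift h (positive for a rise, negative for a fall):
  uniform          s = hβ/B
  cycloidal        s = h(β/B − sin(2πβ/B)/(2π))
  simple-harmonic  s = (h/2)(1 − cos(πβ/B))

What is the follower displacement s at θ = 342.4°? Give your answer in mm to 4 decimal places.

seg 1 [0°–42.8°] dwell: s stays 0.0000
seg 2 [42.8°–67.1°] cycloidal, h=26: full span → s += 26 → s = 26.0000
seg 3 [67.1°–163.6°] cycloidal, h=7: full span → s += 7 → s = 33.0000
seg 4 [163.6°–198°] dwell: s stays 33.0000
seg 5 [198°–335.1°] uniform, h=19: full span → s += 19 → s = 52.0000
seg 6 [335.1°–360°] simple-harmonic, h=-25: θ=342.4° here. β=7.3, B=24.9. -25/2·(1 − cos(π·0.2932)) = -4.9375 → s = 47.0625

47.0625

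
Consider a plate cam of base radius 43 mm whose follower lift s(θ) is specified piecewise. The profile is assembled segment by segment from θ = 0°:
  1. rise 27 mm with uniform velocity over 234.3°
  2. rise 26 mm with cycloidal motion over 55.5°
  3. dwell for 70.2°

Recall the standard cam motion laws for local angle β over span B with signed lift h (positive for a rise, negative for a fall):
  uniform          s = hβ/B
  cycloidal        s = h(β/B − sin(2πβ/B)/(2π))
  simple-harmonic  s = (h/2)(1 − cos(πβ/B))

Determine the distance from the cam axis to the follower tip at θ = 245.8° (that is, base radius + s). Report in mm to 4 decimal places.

seg 1 [0°–234.3°] uniform, h=27: full span → s += 27 → s = 27.0000
seg 2 [234.3°–289.8°] cycloidal, h=26: θ=245.8° here. β=11.5, B=55.5. 26·(0.2072 − sin(2π·0.2072)/(2π)) = 1.3980 → s = 28.3980
radial distance = base radius + s = 43 + 28.3980 = 71.3980

71.3980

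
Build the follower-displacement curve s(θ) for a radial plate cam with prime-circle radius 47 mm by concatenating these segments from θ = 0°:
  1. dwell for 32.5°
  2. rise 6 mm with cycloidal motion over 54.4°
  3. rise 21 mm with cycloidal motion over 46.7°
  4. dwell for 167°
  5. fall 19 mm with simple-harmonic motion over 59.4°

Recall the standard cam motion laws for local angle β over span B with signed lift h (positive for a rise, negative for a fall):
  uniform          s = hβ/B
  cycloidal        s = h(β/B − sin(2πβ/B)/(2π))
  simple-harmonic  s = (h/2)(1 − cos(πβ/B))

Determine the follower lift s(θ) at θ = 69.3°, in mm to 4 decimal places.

seg 1 [0°–32.5°] dwell: s stays 0.0000
seg 2 [32.5°–86.9°] cycloidal, h=6: θ=69.3° here. β=36.8, B=54.4. 6·(0.6765 − sin(2π·0.6765)/(2π)) = 4.9136 → s = 4.9136

4.9136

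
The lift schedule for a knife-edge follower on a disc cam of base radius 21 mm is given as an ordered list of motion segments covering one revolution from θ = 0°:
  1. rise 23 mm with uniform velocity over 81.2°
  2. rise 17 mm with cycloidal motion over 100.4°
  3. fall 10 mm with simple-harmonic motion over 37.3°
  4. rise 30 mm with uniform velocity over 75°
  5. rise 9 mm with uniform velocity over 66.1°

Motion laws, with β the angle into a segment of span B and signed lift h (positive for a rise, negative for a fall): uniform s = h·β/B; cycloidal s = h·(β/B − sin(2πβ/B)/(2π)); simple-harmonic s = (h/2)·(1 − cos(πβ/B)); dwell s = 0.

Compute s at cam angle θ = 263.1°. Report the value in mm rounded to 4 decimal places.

seg 1 [0°–81.2°] uniform, h=23: full span → s += 23 → s = 23.0000
seg 2 [81.2°–181.6°] cycloidal, h=17: full span → s += 17 → s = 40.0000
seg 3 [181.6°–218.9°] simple-harmonic, h=-10: full span → s += -10 → s = 30.0000
seg 4 [218.9°–293.9°] uniform, h=30: θ=263.1° here. β=44.2, B=75. 30·44.2/75 = 17.6800 → s = 47.6800

47.6800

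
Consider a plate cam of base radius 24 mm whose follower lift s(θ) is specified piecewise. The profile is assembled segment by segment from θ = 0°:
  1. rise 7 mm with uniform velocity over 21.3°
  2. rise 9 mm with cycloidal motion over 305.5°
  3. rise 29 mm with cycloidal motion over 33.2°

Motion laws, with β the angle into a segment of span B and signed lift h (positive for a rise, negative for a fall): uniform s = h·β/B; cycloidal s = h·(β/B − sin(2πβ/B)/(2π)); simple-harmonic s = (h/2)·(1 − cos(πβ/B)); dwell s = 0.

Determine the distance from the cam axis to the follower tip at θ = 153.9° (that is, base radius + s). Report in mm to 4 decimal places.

seg 1 [0°–21.3°] uniform, h=7: full span → s += 7 → s = 7.0000
seg 2 [21.3°–326.8°] cycloidal, h=9: θ=153.9° here. β=132.6, B=305.5. 9·(0.4340 − sin(2π·0.4340)/(2π)) = 3.3296 → s = 10.3296
radial distance = base radius + s = 24 + 10.3296 = 34.3296

34.3296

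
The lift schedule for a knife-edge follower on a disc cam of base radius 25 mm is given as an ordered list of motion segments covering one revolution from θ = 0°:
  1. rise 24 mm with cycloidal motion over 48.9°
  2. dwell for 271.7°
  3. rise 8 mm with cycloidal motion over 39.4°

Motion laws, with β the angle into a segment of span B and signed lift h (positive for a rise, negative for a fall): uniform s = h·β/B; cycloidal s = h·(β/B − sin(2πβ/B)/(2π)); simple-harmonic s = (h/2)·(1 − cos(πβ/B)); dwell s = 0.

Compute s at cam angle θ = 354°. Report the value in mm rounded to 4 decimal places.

seg 1 [0°–48.9°] cycloidal, h=24: full span → s += 24 → s = 24.0000
seg 2 [48.9°–320.6°] dwell: s stays 24.0000
seg 3 [320.6°–360°] cycloidal, h=8: θ=354° here. β=33.4, B=39.4. 8·(0.8477 − sin(2π·0.8477)/(2π)) = 7.8224 → s = 31.8224

31.8224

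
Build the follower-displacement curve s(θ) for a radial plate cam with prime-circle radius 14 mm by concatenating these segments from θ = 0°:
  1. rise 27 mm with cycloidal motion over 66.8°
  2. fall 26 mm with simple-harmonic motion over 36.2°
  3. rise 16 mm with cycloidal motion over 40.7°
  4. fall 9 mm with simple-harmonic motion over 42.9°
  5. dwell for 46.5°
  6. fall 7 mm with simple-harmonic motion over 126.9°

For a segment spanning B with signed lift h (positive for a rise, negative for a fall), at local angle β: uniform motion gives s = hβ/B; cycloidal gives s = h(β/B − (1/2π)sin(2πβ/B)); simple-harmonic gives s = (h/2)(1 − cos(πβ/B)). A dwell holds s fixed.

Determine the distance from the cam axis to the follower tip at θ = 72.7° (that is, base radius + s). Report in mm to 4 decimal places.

seg 1 [0°–66.8°] cycloidal, h=27: full span → s += 27 → s = 27.0000
seg 2 [66.8°–103°] simple-harmonic, h=-26: θ=72.7° here. β=5.9, B=36.2. -26/2·(1 − cos(π·0.1630)) = -1.6672 → s = 25.3328
radial distance = base radius + s = 14 + 25.3328 = 39.3328

39.3328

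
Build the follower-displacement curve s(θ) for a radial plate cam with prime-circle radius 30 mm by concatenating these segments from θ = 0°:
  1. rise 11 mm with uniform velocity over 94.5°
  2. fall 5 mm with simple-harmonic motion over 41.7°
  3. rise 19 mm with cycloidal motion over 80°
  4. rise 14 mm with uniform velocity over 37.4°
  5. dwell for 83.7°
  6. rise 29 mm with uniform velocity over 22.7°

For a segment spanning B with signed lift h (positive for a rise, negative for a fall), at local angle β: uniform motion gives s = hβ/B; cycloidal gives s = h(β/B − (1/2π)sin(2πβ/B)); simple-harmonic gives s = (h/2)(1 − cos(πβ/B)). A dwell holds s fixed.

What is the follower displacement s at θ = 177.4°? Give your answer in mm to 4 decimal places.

seg 1 [0°–94.5°] uniform, h=11: full span → s += 11 → s = 11.0000
seg 2 [94.5°–136.2°] simple-harmonic, h=-5: full span → s += -5 → s = 6.0000
seg 3 [136.2°–216.2°] cycloidal, h=19: θ=177.4° here. β=41.2, B=80. 19·(0.5150 − sin(2π·0.5150)/(2π)) = 10.0696 → s = 16.0696

16.0696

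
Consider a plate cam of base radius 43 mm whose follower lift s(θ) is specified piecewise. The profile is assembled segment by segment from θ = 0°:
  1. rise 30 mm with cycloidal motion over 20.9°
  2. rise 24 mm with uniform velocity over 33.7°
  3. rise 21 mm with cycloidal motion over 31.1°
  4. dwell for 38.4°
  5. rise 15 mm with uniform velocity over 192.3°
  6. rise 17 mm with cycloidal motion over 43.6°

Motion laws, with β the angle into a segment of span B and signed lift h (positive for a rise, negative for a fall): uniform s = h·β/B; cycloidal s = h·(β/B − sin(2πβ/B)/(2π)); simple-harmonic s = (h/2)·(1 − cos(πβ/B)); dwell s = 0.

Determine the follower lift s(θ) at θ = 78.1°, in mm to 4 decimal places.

seg 1 [0°–20.9°] cycloidal, h=30: full span → s += 30 → s = 30.0000
seg 2 [20.9°–54.6°] uniform, h=24: full span → s += 24 → s = 54.0000
seg 3 [54.6°–85.7°] cycloidal, h=21: θ=78.1° here. β=23.5, B=31.1. 21·(0.7556 − sin(2π·0.7556)/(2π)) = 19.2083 → s = 73.2083

73.2083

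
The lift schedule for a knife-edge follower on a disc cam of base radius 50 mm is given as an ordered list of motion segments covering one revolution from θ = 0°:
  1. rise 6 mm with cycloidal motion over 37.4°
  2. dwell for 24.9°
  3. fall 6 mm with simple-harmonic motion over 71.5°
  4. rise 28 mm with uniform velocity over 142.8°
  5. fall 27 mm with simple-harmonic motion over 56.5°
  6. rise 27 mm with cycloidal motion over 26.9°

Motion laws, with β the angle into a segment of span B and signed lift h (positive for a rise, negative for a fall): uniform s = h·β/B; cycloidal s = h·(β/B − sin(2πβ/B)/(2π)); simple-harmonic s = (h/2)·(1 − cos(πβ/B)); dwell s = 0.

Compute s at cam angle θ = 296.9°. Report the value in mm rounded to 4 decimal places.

seg 1 [0°–37.4°] cycloidal, h=6: full span → s += 6 → s = 6.0000
seg 2 [37.4°–62.3°] dwell: s stays 6.0000
seg 3 [62.3°–133.8°] simple-harmonic, h=-6: full span → s += -6 → s = 0.0000
seg 4 [133.8°–276.6°] uniform, h=28: full span → s += 28 → s = 28.0000
seg 5 [276.6°–333.1°] simple-harmonic, h=-27: θ=296.9° here. β=20.3, B=56.5. -27/2·(1 − cos(π·0.3593)) = -7.7248 → s = 20.2752

20.2752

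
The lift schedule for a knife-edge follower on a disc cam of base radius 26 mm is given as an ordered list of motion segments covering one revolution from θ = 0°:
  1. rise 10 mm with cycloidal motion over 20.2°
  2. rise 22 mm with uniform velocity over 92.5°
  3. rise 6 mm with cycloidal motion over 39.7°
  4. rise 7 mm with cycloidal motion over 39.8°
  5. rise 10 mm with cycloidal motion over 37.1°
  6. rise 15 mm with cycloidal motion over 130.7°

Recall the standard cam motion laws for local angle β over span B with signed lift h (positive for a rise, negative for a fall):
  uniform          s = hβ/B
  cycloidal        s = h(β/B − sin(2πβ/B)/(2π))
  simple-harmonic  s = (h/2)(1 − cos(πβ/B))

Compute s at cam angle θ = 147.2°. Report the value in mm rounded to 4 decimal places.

seg 1 [0°–20.2°] cycloidal, h=10: full span → s += 10 → s = 10.0000
seg 2 [20.2°–112.7°] uniform, h=22: full span → s += 22 → s = 32.0000
seg 3 [112.7°–152.4°] cycloidal, h=6: θ=147.2° here. β=34.5, B=39.7. 6·(0.8690 − sin(2π·0.8690)/(2π)) = 5.9142 → s = 37.9142

37.9142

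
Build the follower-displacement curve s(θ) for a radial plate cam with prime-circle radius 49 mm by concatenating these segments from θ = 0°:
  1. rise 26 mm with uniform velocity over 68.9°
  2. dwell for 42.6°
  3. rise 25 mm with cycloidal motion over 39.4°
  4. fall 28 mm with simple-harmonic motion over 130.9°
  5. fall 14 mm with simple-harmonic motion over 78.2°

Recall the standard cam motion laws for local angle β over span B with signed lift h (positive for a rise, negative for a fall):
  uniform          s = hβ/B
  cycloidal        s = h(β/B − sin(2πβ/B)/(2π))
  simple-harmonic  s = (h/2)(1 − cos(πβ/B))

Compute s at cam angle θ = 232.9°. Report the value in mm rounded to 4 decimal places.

seg 1 [0°–68.9°] uniform, h=26: full span → s += 26 → s = 26.0000
seg 2 [68.9°–111.5°] dwell: s stays 26.0000
seg 3 [111.5°–150.9°] cycloidal, h=25: full span → s += 25 → s = 51.0000
seg 4 [150.9°–281.8°] simple-harmonic, h=-28: θ=232.9° here. β=82, B=130.9. -28/2·(1 − cos(π·0.6264)) = -19.4157 → s = 31.5843

31.5843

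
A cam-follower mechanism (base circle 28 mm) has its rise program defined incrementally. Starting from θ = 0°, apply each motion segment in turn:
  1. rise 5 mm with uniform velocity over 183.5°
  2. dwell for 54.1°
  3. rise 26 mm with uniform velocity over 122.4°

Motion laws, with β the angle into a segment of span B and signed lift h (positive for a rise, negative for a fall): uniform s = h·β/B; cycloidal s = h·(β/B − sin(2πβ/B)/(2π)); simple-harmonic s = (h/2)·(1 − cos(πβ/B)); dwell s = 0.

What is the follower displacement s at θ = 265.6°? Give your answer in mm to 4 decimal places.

seg 1 [0°–183.5°] uniform, h=5: full span → s += 5 → s = 5.0000
seg 2 [183.5°–237.6°] dwell: s stays 5.0000
seg 3 [237.6°–360°] uniform, h=26: θ=265.6° here. β=28, B=122.4. 26·28/122.4 = 5.9477 → s = 10.9477

10.9477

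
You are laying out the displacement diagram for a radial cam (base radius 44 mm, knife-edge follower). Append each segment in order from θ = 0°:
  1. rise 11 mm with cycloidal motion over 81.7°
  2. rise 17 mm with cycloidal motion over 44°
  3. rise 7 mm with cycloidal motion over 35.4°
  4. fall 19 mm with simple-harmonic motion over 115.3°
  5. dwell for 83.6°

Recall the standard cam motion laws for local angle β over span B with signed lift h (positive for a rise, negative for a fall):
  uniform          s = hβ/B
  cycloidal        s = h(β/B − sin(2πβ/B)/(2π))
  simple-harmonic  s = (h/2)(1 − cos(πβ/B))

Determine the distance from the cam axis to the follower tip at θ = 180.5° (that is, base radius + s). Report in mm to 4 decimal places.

seg 1 [0°–81.7°] cycloidal, h=11: full span → s += 11 → s = 11.0000
seg 2 [81.7°–125.7°] cycloidal, h=17: full span → s += 17 → s = 28.0000
seg 3 [125.7°–161.1°] cycloidal, h=7: full span → s += 7 → s = 35.0000
seg 4 [161.1°–276.4°] simple-harmonic, h=-19: θ=180.5° here. β=19.4, B=115.3. -19/2·(1 − cos(π·0.1683)) = -1.2966 → s = 33.7034
radial distance = base radius + s = 44 + 33.7034 = 77.7034

77.7034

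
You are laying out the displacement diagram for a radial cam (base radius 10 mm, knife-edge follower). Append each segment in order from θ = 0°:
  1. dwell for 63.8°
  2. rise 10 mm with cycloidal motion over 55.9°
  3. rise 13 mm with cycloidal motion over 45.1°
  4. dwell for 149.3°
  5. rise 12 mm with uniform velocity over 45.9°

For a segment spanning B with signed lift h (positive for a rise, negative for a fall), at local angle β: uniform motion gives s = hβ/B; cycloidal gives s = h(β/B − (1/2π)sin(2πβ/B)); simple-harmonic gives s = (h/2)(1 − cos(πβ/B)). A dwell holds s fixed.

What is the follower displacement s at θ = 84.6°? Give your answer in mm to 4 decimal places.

seg 1 [0°–63.8°] dwell: s stays 0.0000
seg 2 [63.8°–119.7°] cycloidal, h=10: θ=84.6° here. β=20.8, B=55.9. 10·(0.3721 − sin(2π·0.3721)/(2π)) = 2.5752 → s = 2.5752

2.5752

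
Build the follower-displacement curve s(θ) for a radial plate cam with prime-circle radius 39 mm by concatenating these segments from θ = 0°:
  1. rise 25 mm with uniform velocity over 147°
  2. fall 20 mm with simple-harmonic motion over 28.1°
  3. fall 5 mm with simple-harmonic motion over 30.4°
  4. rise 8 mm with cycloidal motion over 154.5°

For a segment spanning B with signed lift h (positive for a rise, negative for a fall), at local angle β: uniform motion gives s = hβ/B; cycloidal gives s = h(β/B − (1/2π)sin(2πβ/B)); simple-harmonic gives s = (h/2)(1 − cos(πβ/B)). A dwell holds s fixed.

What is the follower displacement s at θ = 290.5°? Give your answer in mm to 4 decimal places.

seg 1 [0°–147°] uniform, h=25: full span → s += 25 → s = 25.0000
seg 2 [147°–175.1°] simple-harmonic, h=-20: full span → s += -20 → s = 5.0000
seg 3 [175.1°–205.5°] simple-harmonic, h=-5: full span → s += -5 → s = 0.0000
seg 4 [205.5°–360°] cycloidal, h=8: θ=290.5° here. β=85, B=154.5. 8·(0.5502 − sin(2π·0.5502)/(2π)) = 4.7960 → s = 4.7960

4.7960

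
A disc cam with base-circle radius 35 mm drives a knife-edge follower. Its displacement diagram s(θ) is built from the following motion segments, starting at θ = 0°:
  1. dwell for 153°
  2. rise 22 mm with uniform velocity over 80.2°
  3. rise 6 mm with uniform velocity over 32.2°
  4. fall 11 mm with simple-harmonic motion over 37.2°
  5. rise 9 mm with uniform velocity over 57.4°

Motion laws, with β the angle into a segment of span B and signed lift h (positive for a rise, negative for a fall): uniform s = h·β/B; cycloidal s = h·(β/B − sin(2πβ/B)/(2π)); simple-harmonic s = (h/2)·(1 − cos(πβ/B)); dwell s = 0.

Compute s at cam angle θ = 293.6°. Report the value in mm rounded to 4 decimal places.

seg 1 [0°–153°] dwell: s stays 0.0000
seg 2 [153°–233.2°] uniform, h=22: full span → s += 22 → s = 22.0000
seg 3 [233.2°–265.4°] uniform, h=6: full span → s += 6 → s = 28.0000
seg 4 [265.4°–302.6°] simple-harmonic, h=-11: θ=293.6° here. β=28.2, B=37.2. -11/2·(1 − cos(π·0.7581)) = -9.4864 → s = 18.5136

18.5136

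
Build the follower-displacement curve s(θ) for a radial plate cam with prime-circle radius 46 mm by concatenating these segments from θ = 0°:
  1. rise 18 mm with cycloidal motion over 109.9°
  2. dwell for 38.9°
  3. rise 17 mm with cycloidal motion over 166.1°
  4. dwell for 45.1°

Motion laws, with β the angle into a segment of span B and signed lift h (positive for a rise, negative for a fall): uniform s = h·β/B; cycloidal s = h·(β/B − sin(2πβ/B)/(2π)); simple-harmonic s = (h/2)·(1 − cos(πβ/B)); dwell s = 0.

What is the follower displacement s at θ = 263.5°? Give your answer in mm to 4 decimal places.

seg 1 [0°–109.9°] cycloidal, h=18: full span → s += 18 → s = 18.0000
seg 2 [109.9°–148.8°] dwell: s stays 18.0000
seg 3 [148.8°–314.9°] cycloidal, h=17: θ=263.5° here. β=114.7, B=166.1. 17·(0.6905 − sin(2π·0.6905)/(2π)) = 14.2584 → s = 32.2584

32.2584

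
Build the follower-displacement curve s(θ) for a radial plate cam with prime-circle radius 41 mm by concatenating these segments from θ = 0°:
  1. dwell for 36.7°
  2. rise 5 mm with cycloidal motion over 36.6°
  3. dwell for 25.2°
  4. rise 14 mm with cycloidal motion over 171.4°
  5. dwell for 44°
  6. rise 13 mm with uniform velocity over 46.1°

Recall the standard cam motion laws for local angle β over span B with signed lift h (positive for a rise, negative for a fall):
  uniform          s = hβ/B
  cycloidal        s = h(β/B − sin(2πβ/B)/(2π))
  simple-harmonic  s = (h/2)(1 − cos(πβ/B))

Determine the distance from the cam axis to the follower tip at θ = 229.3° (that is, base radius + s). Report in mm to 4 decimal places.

seg 1 [0°–36.7°] dwell: s stays 0.0000
seg 2 [36.7°–73.3°] cycloidal, h=5: full span → s += 5 → s = 5.0000
seg 3 [73.3°–98.5°] dwell: s stays 5.0000
seg 4 [98.5°–269.9°] cycloidal, h=14: θ=229.3° here. β=130.8, B=171.4. 14·(0.7631 − sin(2π·0.7631)/(2π)) = 12.9044 → s = 17.9044
radial distance = base radius + s = 41 + 17.9044 = 58.9044

58.9044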